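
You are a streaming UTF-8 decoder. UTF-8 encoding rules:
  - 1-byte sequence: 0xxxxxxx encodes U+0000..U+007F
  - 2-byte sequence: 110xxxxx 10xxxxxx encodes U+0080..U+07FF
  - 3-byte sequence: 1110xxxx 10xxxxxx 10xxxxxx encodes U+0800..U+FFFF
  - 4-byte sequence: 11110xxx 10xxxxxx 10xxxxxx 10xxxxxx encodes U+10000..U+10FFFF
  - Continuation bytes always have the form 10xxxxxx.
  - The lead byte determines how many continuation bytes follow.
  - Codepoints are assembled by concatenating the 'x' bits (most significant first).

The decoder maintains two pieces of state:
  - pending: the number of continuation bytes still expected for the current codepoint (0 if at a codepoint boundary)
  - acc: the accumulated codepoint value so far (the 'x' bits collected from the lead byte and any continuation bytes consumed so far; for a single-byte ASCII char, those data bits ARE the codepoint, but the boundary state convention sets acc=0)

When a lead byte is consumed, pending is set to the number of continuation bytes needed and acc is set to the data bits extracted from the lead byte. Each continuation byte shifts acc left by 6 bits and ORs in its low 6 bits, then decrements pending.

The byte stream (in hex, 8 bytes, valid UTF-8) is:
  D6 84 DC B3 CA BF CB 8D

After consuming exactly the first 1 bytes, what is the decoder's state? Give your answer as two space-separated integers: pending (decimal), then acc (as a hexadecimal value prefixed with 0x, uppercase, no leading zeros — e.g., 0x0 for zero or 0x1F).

Byte[0]=D6: 2-byte lead. pending=1, acc=0x16

Answer: 1 0x16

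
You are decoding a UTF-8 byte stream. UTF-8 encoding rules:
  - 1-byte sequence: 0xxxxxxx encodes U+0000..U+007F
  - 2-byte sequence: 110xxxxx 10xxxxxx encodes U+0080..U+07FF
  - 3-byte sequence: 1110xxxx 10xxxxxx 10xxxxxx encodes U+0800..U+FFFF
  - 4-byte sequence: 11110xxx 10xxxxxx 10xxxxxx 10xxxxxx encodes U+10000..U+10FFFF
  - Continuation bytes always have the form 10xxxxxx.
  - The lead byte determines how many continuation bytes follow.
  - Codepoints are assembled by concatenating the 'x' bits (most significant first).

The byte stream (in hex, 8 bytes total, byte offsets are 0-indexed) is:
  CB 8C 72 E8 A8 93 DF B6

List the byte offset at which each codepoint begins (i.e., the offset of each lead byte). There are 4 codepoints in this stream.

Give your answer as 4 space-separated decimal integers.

Byte[0]=CB: 2-byte lead, need 1 cont bytes. acc=0xB
Byte[1]=8C: continuation. acc=(acc<<6)|0x0C=0x2CC
Completed: cp=U+02CC (starts at byte 0)
Byte[2]=72: 1-byte ASCII. cp=U+0072
Byte[3]=E8: 3-byte lead, need 2 cont bytes. acc=0x8
Byte[4]=A8: continuation. acc=(acc<<6)|0x28=0x228
Byte[5]=93: continuation. acc=(acc<<6)|0x13=0x8A13
Completed: cp=U+8A13 (starts at byte 3)
Byte[6]=DF: 2-byte lead, need 1 cont bytes. acc=0x1F
Byte[7]=B6: continuation. acc=(acc<<6)|0x36=0x7F6
Completed: cp=U+07F6 (starts at byte 6)

Answer: 0 2 3 6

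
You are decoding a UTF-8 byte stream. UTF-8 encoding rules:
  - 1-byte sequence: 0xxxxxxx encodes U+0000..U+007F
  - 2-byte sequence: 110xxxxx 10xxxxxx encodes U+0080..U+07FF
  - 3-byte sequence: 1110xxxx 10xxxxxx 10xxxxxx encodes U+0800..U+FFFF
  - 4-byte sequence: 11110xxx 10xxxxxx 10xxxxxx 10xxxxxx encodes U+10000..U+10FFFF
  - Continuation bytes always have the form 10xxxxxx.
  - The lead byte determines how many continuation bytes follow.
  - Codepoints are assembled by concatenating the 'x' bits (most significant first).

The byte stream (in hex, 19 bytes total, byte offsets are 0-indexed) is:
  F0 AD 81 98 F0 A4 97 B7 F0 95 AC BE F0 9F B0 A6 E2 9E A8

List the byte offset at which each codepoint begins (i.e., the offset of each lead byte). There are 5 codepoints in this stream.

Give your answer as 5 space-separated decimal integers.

Answer: 0 4 8 12 16

Derivation:
Byte[0]=F0: 4-byte lead, need 3 cont bytes. acc=0x0
Byte[1]=AD: continuation. acc=(acc<<6)|0x2D=0x2D
Byte[2]=81: continuation. acc=(acc<<6)|0x01=0xB41
Byte[3]=98: continuation. acc=(acc<<6)|0x18=0x2D058
Completed: cp=U+2D058 (starts at byte 0)
Byte[4]=F0: 4-byte lead, need 3 cont bytes. acc=0x0
Byte[5]=A4: continuation. acc=(acc<<6)|0x24=0x24
Byte[6]=97: continuation. acc=(acc<<6)|0x17=0x917
Byte[7]=B7: continuation. acc=(acc<<6)|0x37=0x245F7
Completed: cp=U+245F7 (starts at byte 4)
Byte[8]=F0: 4-byte lead, need 3 cont bytes. acc=0x0
Byte[9]=95: continuation. acc=(acc<<6)|0x15=0x15
Byte[10]=AC: continuation. acc=(acc<<6)|0x2C=0x56C
Byte[11]=BE: continuation. acc=(acc<<6)|0x3E=0x15B3E
Completed: cp=U+15B3E (starts at byte 8)
Byte[12]=F0: 4-byte lead, need 3 cont bytes. acc=0x0
Byte[13]=9F: continuation. acc=(acc<<6)|0x1F=0x1F
Byte[14]=B0: continuation. acc=(acc<<6)|0x30=0x7F0
Byte[15]=A6: continuation. acc=(acc<<6)|0x26=0x1FC26
Completed: cp=U+1FC26 (starts at byte 12)
Byte[16]=E2: 3-byte lead, need 2 cont bytes. acc=0x2
Byte[17]=9E: continuation. acc=(acc<<6)|0x1E=0x9E
Byte[18]=A8: continuation. acc=(acc<<6)|0x28=0x27A8
Completed: cp=U+27A8 (starts at byte 16)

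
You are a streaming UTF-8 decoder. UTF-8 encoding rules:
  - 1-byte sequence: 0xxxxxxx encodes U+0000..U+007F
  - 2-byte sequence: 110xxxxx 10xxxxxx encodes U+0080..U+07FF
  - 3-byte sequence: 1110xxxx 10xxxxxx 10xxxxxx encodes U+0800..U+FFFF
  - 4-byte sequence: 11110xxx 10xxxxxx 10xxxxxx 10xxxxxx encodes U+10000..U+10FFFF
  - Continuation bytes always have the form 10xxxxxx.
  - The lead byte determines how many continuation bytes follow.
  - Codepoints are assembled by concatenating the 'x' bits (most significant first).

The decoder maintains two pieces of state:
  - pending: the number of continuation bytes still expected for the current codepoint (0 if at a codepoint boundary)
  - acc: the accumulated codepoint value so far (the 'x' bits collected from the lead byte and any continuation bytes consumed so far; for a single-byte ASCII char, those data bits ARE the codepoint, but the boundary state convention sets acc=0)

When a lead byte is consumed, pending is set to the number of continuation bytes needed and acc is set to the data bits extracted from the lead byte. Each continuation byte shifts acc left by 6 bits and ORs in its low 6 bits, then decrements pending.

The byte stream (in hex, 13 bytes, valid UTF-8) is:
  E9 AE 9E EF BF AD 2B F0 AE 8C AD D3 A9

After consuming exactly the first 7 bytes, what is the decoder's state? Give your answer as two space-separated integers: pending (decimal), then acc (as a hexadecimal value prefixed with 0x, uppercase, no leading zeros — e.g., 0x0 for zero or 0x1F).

Answer: 0 0x0

Derivation:
Byte[0]=E9: 3-byte lead. pending=2, acc=0x9
Byte[1]=AE: continuation. acc=(acc<<6)|0x2E=0x26E, pending=1
Byte[2]=9E: continuation. acc=(acc<<6)|0x1E=0x9B9E, pending=0
Byte[3]=EF: 3-byte lead. pending=2, acc=0xF
Byte[4]=BF: continuation. acc=(acc<<6)|0x3F=0x3FF, pending=1
Byte[5]=AD: continuation. acc=(acc<<6)|0x2D=0xFFED, pending=0
Byte[6]=2B: 1-byte. pending=0, acc=0x0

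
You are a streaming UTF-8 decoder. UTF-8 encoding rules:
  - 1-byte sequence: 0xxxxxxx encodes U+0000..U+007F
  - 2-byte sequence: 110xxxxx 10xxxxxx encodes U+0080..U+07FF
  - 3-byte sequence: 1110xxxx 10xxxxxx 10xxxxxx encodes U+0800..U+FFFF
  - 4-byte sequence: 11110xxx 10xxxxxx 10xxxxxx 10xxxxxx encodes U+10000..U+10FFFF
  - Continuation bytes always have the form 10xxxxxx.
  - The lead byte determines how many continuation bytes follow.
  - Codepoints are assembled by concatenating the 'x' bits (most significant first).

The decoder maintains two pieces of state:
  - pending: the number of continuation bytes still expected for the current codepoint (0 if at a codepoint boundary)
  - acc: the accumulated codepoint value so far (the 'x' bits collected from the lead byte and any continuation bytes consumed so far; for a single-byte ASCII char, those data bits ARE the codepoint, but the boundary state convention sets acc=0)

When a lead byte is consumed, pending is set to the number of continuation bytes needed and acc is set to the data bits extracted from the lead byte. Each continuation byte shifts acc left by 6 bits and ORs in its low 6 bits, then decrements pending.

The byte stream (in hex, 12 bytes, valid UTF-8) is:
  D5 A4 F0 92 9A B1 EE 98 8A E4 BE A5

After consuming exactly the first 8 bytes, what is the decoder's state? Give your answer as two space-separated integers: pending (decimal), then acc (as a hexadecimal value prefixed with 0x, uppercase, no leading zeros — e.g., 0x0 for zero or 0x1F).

Byte[0]=D5: 2-byte lead. pending=1, acc=0x15
Byte[1]=A4: continuation. acc=(acc<<6)|0x24=0x564, pending=0
Byte[2]=F0: 4-byte lead. pending=3, acc=0x0
Byte[3]=92: continuation. acc=(acc<<6)|0x12=0x12, pending=2
Byte[4]=9A: continuation. acc=(acc<<6)|0x1A=0x49A, pending=1
Byte[5]=B1: continuation. acc=(acc<<6)|0x31=0x126B1, pending=0
Byte[6]=EE: 3-byte lead. pending=2, acc=0xE
Byte[7]=98: continuation. acc=(acc<<6)|0x18=0x398, pending=1

Answer: 1 0x398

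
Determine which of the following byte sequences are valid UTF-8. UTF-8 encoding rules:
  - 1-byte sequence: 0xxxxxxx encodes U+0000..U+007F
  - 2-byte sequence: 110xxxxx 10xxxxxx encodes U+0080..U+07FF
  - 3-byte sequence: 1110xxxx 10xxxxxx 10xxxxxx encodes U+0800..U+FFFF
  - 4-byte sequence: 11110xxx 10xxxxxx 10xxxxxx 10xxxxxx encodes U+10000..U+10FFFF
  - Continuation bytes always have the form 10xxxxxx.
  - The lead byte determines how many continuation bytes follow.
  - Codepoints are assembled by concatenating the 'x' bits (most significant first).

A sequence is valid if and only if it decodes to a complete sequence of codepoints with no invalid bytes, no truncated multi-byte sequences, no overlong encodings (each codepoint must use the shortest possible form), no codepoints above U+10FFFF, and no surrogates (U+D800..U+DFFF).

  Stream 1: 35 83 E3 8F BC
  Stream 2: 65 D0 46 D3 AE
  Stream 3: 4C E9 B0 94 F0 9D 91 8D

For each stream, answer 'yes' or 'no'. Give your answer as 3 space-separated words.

Answer: no no yes

Derivation:
Stream 1: error at byte offset 1. INVALID
Stream 2: error at byte offset 2. INVALID
Stream 3: decodes cleanly. VALID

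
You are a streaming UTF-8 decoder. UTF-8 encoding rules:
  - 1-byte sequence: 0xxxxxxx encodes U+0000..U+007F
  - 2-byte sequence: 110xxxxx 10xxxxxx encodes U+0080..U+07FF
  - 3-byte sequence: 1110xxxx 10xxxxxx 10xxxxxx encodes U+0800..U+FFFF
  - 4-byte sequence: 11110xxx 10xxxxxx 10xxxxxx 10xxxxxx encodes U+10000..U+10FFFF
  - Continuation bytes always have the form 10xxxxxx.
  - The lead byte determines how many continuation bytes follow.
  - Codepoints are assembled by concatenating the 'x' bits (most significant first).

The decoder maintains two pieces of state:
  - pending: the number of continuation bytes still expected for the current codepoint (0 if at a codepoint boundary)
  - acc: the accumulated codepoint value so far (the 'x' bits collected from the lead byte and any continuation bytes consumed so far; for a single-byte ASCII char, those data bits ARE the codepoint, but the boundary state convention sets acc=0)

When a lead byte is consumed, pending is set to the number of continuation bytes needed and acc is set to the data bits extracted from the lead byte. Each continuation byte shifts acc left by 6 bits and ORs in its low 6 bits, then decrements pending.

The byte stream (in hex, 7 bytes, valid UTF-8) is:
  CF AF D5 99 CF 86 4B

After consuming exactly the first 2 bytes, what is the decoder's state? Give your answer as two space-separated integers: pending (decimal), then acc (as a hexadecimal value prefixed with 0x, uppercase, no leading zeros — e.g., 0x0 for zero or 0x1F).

Byte[0]=CF: 2-byte lead. pending=1, acc=0xF
Byte[1]=AF: continuation. acc=(acc<<6)|0x2F=0x3EF, pending=0

Answer: 0 0x3EF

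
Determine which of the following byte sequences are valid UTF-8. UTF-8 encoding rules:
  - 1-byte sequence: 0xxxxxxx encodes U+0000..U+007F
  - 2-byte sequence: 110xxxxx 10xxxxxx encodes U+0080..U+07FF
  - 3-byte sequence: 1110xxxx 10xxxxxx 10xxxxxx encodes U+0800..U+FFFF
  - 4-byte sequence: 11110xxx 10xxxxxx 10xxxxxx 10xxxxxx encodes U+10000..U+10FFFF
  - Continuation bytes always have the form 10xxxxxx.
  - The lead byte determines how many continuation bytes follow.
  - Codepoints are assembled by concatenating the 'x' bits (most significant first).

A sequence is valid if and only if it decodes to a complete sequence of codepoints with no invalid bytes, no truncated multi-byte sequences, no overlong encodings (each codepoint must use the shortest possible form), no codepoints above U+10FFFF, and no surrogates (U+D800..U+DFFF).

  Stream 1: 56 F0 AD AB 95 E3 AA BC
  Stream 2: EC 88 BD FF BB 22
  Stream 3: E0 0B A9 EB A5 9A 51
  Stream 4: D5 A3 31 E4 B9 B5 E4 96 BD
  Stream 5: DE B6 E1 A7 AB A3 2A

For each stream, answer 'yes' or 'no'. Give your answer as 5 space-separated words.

Answer: yes no no yes no

Derivation:
Stream 1: decodes cleanly. VALID
Stream 2: error at byte offset 3. INVALID
Stream 3: error at byte offset 1. INVALID
Stream 4: decodes cleanly. VALID
Stream 5: error at byte offset 5. INVALID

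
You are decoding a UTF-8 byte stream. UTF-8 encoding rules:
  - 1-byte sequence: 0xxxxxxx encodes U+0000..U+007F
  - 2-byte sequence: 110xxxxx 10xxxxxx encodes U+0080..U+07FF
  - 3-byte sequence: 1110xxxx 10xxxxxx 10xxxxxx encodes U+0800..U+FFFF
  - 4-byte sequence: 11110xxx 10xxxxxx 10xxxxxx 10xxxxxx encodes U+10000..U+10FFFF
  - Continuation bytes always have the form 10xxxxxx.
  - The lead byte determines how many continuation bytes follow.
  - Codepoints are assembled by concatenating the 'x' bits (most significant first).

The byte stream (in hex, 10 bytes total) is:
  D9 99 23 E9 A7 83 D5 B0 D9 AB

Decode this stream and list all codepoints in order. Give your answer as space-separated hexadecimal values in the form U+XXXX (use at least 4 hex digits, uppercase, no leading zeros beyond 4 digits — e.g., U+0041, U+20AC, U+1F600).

Answer: U+0659 U+0023 U+99C3 U+0570 U+066B

Derivation:
Byte[0]=D9: 2-byte lead, need 1 cont bytes. acc=0x19
Byte[1]=99: continuation. acc=(acc<<6)|0x19=0x659
Completed: cp=U+0659 (starts at byte 0)
Byte[2]=23: 1-byte ASCII. cp=U+0023
Byte[3]=E9: 3-byte lead, need 2 cont bytes. acc=0x9
Byte[4]=A7: continuation. acc=(acc<<6)|0x27=0x267
Byte[5]=83: continuation. acc=(acc<<6)|0x03=0x99C3
Completed: cp=U+99C3 (starts at byte 3)
Byte[6]=D5: 2-byte lead, need 1 cont bytes. acc=0x15
Byte[7]=B0: continuation. acc=(acc<<6)|0x30=0x570
Completed: cp=U+0570 (starts at byte 6)
Byte[8]=D9: 2-byte lead, need 1 cont bytes. acc=0x19
Byte[9]=AB: continuation. acc=(acc<<6)|0x2B=0x66B
Completed: cp=U+066B (starts at byte 8)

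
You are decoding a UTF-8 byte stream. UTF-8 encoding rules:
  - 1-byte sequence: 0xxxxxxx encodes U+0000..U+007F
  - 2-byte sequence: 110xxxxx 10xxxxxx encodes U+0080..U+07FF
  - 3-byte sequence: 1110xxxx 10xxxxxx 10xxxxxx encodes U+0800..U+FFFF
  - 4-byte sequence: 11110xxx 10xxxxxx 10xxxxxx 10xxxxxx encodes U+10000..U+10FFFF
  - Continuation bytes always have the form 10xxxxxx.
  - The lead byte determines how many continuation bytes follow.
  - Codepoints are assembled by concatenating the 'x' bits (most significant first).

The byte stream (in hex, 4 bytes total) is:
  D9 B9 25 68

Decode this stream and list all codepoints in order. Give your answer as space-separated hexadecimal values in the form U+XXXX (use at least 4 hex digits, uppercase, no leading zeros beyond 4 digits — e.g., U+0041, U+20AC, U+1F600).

Byte[0]=D9: 2-byte lead, need 1 cont bytes. acc=0x19
Byte[1]=B9: continuation. acc=(acc<<6)|0x39=0x679
Completed: cp=U+0679 (starts at byte 0)
Byte[2]=25: 1-byte ASCII. cp=U+0025
Byte[3]=68: 1-byte ASCII. cp=U+0068

Answer: U+0679 U+0025 U+0068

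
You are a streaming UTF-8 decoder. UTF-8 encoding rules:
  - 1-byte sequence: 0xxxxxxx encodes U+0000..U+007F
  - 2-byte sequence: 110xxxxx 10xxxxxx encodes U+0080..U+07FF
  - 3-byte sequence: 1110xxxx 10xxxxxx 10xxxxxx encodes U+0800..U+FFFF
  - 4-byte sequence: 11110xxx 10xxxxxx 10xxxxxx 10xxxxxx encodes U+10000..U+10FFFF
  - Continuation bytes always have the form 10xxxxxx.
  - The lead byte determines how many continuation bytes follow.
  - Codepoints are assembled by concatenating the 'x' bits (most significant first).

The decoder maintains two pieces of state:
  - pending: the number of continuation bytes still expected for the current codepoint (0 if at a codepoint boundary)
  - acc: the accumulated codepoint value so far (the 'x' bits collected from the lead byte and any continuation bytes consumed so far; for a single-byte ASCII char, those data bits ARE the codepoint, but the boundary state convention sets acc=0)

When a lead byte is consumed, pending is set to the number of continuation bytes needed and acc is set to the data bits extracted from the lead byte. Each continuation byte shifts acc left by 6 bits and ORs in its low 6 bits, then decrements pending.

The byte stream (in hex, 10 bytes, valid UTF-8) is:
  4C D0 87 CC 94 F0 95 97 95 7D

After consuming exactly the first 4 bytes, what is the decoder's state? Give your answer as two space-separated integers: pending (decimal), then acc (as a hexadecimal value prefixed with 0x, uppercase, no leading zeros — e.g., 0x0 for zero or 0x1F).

Byte[0]=4C: 1-byte. pending=0, acc=0x0
Byte[1]=D0: 2-byte lead. pending=1, acc=0x10
Byte[2]=87: continuation. acc=(acc<<6)|0x07=0x407, pending=0
Byte[3]=CC: 2-byte lead. pending=1, acc=0xC

Answer: 1 0xC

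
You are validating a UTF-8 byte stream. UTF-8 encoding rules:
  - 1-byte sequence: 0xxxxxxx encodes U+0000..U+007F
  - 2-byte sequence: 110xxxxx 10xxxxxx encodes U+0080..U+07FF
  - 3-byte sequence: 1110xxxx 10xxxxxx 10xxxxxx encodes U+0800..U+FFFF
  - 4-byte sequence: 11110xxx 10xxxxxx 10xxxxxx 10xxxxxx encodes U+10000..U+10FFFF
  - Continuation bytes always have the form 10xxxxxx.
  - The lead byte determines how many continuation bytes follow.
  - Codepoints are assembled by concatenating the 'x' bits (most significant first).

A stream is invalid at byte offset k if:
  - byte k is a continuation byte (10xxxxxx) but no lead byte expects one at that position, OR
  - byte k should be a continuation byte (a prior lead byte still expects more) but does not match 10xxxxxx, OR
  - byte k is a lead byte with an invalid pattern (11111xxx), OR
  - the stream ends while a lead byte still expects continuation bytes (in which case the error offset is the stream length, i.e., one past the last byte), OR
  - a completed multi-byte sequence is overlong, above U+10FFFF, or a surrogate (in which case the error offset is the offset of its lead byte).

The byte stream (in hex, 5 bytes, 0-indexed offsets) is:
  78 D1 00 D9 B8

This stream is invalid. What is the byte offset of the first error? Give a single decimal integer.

Byte[0]=78: 1-byte ASCII. cp=U+0078
Byte[1]=D1: 2-byte lead, need 1 cont bytes. acc=0x11
Byte[2]=00: expected 10xxxxxx continuation. INVALID

Answer: 2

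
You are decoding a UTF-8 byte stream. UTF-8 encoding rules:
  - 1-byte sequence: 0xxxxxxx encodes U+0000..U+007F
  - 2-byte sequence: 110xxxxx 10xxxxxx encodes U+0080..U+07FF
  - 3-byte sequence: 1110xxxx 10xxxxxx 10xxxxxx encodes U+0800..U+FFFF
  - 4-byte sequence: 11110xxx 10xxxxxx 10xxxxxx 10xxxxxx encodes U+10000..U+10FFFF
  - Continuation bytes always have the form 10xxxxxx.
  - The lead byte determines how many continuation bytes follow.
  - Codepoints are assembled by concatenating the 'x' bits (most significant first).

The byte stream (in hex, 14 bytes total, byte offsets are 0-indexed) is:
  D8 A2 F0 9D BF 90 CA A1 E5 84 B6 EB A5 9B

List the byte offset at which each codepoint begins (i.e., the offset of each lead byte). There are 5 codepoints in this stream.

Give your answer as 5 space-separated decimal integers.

Byte[0]=D8: 2-byte lead, need 1 cont bytes. acc=0x18
Byte[1]=A2: continuation. acc=(acc<<6)|0x22=0x622
Completed: cp=U+0622 (starts at byte 0)
Byte[2]=F0: 4-byte lead, need 3 cont bytes. acc=0x0
Byte[3]=9D: continuation. acc=(acc<<6)|0x1D=0x1D
Byte[4]=BF: continuation. acc=(acc<<6)|0x3F=0x77F
Byte[5]=90: continuation. acc=(acc<<6)|0x10=0x1DFD0
Completed: cp=U+1DFD0 (starts at byte 2)
Byte[6]=CA: 2-byte lead, need 1 cont bytes. acc=0xA
Byte[7]=A1: continuation. acc=(acc<<6)|0x21=0x2A1
Completed: cp=U+02A1 (starts at byte 6)
Byte[8]=E5: 3-byte lead, need 2 cont bytes. acc=0x5
Byte[9]=84: continuation. acc=(acc<<6)|0x04=0x144
Byte[10]=B6: continuation. acc=(acc<<6)|0x36=0x5136
Completed: cp=U+5136 (starts at byte 8)
Byte[11]=EB: 3-byte lead, need 2 cont bytes. acc=0xB
Byte[12]=A5: continuation. acc=(acc<<6)|0x25=0x2E5
Byte[13]=9B: continuation. acc=(acc<<6)|0x1B=0xB95B
Completed: cp=U+B95B (starts at byte 11)

Answer: 0 2 6 8 11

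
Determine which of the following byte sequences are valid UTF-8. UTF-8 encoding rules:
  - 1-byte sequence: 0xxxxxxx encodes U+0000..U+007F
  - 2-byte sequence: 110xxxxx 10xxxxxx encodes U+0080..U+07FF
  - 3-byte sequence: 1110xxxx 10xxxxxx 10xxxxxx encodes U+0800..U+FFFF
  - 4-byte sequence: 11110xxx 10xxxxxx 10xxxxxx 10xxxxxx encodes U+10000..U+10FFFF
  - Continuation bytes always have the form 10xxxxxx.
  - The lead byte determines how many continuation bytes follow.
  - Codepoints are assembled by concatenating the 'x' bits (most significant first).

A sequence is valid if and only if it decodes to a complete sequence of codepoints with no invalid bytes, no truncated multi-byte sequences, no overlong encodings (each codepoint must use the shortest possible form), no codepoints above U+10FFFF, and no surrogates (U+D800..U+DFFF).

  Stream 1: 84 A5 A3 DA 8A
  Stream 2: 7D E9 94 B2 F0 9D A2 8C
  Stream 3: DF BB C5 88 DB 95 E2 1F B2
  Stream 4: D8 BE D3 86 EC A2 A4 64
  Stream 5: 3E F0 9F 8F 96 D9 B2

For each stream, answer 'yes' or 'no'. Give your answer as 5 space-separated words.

Answer: no yes no yes yes

Derivation:
Stream 1: error at byte offset 0. INVALID
Stream 2: decodes cleanly. VALID
Stream 3: error at byte offset 7. INVALID
Stream 4: decodes cleanly. VALID
Stream 5: decodes cleanly. VALID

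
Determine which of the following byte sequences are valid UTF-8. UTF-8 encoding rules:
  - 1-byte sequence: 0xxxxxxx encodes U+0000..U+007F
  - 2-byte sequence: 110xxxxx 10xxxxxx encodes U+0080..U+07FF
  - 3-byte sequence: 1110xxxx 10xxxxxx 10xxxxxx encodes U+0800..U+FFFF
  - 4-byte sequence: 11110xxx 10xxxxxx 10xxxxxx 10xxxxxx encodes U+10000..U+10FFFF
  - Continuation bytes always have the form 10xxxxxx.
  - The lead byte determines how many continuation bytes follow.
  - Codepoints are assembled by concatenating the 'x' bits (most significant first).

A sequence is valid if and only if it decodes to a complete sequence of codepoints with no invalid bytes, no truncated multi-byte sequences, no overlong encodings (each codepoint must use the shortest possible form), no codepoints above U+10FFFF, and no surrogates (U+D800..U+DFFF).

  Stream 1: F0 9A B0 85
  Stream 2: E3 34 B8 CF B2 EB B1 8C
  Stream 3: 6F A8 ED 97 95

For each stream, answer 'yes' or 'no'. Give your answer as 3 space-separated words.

Answer: yes no no

Derivation:
Stream 1: decodes cleanly. VALID
Stream 2: error at byte offset 1. INVALID
Stream 3: error at byte offset 1. INVALID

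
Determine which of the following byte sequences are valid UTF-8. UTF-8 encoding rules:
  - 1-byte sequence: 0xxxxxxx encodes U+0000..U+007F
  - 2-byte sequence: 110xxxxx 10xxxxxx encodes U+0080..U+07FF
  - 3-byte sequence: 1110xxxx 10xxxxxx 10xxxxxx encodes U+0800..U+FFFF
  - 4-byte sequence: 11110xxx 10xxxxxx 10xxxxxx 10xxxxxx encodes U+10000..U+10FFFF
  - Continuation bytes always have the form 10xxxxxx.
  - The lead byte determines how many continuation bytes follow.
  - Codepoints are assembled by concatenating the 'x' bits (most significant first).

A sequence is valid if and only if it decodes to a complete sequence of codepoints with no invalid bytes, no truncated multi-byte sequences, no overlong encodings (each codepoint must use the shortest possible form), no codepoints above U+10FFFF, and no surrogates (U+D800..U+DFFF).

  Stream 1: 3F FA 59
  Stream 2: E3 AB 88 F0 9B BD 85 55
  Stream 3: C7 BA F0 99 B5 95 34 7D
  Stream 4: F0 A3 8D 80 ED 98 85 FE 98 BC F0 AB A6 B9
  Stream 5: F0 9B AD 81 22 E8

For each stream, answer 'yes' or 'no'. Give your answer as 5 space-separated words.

Answer: no yes yes no no

Derivation:
Stream 1: error at byte offset 1. INVALID
Stream 2: decodes cleanly. VALID
Stream 3: decodes cleanly. VALID
Stream 4: error at byte offset 7. INVALID
Stream 5: error at byte offset 6. INVALID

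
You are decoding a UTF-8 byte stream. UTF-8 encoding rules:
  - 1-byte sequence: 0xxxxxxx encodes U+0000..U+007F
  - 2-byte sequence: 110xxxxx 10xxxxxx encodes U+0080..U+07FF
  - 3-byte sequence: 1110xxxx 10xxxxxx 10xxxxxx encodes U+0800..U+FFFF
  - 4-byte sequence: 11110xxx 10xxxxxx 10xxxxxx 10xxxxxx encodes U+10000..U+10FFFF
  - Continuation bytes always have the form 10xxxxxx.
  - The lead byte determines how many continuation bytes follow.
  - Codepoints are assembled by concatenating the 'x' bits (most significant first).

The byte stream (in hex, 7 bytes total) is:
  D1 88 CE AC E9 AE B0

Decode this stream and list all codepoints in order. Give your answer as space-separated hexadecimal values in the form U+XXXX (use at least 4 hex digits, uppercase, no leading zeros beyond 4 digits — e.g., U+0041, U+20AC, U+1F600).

Answer: U+0448 U+03AC U+9BB0

Derivation:
Byte[0]=D1: 2-byte lead, need 1 cont bytes. acc=0x11
Byte[1]=88: continuation. acc=(acc<<6)|0x08=0x448
Completed: cp=U+0448 (starts at byte 0)
Byte[2]=CE: 2-byte lead, need 1 cont bytes. acc=0xE
Byte[3]=AC: continuation. acc=(acc<<6)|0x2C=0x3AC
Completed: cp=U+03AC (starts at byte 2)
Byte[4]=E9: 3-byte lead, need 2 cont bytes. acc=0x9
Byte[5]=AE: continuation. acc=(acc<<6)|0x2E=0x26E
Byte[6]=B0: continuation. acc=(acc<<6)|0x30=0x9BB0
Completed: cp=U+9BB0 (starts at byte 4)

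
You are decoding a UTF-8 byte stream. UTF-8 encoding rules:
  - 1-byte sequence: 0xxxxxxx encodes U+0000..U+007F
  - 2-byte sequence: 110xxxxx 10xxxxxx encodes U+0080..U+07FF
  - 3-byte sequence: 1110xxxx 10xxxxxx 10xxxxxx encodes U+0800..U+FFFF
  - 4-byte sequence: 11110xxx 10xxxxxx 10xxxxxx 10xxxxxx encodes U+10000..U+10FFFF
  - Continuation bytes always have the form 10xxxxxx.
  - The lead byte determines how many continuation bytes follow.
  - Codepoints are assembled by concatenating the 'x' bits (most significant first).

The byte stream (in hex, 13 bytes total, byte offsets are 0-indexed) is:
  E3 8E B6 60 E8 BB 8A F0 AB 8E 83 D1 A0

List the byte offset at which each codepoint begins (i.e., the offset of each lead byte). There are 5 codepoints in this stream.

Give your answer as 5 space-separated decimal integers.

Answer: 0 3 4 7 11

Derivation:
Byte[0]=E3: 3-byte lead, need 2 cont bytes. acc=0x3
Byte[1]=8E: continuation. acc=(acc<<6)|0x0E=0xCE
Byte[2]=B6: continuation. acc=(acc<<6)|0x36=0x33B6
Completed: cp=U+33B6 (starts at byte 0)
Byte[3]=60: 1-byte ASCII. cp=U+0060
Byte[4]=E8: 3-byte lead, need 2 cont bytes. acc=0x8
Byte[5]=BB: continuation. acc=(acc<<6)|0x3B=0x23B
Byte[6]=8A: continuation. acc=(acc<<6)|0x0A=0x8ECA
Completed: cp=U+8ECA (starts at byte 4)
Byte[7]=F0: 4-byte lead, need 3 cont bytes. acc=0x0
Byte[8]=AB: continuation. acc=(acc<<6)|0x2B=0x2B
Byte[9]=8E: continuation. acc=(acc<<6)|0x0E=0xACE
Byte[10]=83: continuation. acc=(acc<<6)|0x03=0x2B383
Completed: cp=U+2B383 (starts at byte 7)
Byte[11]=D1: 2-byte lead, need 1 cont bytes. acc=0x11
Byte[12]=A0: continuation. acc=(acc<<6)|0x20=0x460
Completed: cp=U+0460 (starts at byte 11)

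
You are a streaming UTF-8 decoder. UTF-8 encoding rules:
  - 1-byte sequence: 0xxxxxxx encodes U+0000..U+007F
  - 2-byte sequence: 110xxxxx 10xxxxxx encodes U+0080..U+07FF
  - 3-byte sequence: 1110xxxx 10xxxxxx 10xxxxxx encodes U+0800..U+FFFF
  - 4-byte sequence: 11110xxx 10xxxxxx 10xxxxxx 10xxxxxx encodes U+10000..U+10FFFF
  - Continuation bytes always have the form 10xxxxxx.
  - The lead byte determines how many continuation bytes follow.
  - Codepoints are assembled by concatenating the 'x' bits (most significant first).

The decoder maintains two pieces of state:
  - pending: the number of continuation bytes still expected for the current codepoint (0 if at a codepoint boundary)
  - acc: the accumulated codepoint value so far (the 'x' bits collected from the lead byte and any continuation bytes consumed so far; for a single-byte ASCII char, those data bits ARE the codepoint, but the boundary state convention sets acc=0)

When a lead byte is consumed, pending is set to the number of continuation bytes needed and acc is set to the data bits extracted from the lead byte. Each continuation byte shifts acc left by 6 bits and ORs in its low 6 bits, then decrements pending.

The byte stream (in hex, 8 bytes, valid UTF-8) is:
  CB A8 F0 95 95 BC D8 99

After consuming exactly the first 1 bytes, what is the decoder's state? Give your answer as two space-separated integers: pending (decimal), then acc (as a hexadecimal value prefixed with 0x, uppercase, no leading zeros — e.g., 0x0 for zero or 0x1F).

Answer: 1 0xB

Derivation:
Byte[0]=CB: 2-byte lead. pending=1, acc=0xB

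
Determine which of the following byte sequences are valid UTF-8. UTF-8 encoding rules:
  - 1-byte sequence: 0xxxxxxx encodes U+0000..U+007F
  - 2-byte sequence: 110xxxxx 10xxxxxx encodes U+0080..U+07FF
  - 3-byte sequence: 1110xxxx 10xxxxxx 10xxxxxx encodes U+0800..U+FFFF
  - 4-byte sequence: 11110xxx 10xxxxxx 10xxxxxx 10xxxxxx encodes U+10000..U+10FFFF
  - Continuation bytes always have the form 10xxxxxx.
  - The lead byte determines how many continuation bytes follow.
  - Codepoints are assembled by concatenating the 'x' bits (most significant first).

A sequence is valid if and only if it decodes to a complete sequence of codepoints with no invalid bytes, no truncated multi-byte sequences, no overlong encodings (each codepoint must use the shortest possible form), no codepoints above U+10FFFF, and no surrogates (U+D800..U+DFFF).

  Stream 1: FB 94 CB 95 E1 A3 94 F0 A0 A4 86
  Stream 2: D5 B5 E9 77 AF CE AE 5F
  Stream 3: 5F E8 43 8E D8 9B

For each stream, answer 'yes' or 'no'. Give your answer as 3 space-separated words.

Stream 1: error at byte offset 0. INVALID
Stream 2: error at byte offset 3. INVALID
Stream 3: error at byte offset 2. INVALID

Answer: no no no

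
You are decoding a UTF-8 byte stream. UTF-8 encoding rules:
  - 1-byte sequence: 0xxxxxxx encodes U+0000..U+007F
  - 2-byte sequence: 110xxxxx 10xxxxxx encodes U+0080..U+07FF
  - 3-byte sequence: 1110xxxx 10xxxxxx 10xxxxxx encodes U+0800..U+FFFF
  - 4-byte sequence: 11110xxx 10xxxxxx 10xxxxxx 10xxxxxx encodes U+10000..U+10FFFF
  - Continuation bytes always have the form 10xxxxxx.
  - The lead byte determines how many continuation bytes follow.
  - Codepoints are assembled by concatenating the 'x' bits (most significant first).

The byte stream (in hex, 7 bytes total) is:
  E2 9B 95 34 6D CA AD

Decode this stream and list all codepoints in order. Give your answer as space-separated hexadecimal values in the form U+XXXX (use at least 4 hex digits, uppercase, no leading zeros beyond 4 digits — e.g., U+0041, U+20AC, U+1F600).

Answer: U+26D5 U+0034 U+006D U+02AD

Derivation:
Byte[0]=E2: 3-byte lead, need 2 cont bytes. acc=0x2
Byte[1]=9B: continuation. acc=(acc<<6)|0x1B=0x9B
Byte[2]=95: continuation. acc=(acc<<6)|0x15=0x26D5
Completed: cp=U+26D5 (starts at byte 0)
Byte[3]=34: 1-byte ASCII. cp=U+0034
Byte[4]=6D: 1-byte ASCII. cp=U+006D
Byte[5]=CA: 2-byte lead, need 1 cont bytes. acc=0xA
Byte[6]=AD: continuation. acc=(acc<<6)|0x2D=0x2AD
Completed: cp=U+02AD (starts at byte 5)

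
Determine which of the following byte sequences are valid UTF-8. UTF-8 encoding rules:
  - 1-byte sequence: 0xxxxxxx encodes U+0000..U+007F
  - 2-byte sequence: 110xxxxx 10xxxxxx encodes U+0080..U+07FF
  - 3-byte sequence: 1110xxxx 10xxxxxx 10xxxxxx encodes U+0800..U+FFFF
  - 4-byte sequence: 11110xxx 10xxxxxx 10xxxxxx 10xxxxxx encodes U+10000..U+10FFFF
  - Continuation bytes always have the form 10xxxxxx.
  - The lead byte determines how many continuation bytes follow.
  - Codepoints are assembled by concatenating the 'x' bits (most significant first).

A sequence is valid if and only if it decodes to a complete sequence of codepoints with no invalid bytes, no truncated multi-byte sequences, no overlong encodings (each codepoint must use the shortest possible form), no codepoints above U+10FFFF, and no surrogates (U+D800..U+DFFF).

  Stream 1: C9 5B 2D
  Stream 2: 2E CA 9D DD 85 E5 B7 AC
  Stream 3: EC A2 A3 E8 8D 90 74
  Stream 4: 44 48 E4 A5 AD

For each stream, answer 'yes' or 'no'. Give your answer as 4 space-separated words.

Answer: no yes yes yes

Derivation:
Stream 1: error at byte offset 1. INVALID
Stream 2: decodes cleanly. VALID
Stream 3: decodes cleanly. VALID
Stream 4: decodes cleanly. VALID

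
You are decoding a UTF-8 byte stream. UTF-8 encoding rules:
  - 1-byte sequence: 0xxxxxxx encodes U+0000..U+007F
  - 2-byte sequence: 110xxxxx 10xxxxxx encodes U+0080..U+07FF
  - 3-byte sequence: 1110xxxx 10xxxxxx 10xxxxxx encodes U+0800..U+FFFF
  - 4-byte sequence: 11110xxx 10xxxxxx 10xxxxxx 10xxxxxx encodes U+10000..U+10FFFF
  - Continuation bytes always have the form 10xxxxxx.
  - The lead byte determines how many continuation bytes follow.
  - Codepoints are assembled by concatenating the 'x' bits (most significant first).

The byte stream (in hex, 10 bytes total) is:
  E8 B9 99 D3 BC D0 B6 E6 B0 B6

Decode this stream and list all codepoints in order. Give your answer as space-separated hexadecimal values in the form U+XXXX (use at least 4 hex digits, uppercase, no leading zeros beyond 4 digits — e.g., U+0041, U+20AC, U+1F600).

Answer: U+8E59 U+04FC U+0436 U+6C36

Derivation:
Byte[0]=E8: 3-byte lead, need 2 cont bytes. acc=0x8
Byte[1]=B9: continuation. acc=(acc<<6)|0x39=0x239
Byte[2]=99: continuation. acc=(acc<<6)|0x19=0x8E59
Completed: cp=U+8E59 (starts at byte 0)
Byte[3]=D3: 2-byte lead, need 1 cont bytes. acc=0x13
Byte[4]=BC: continuation. acc=(acc<<6)|0x3C=0x4FC
Completed: cp=U+04FC (starts at byte 3)
Byte[5]=D0: 2-byte lead, need 1 cont bytes. acc=0x10
Byte[6]=B6: continuation. acc=(acc<<6)|0x36=0x436
Completed: cp=U+0436 (starts at byte 5)
Byte[7]=E6: 3-byte lead, need 2 cont bytes. acc=0x6
Byte[8]=B0: continuation. acc=(acc<<6)|0x30=0x1B0
Byte[9]=B6: continuation. acc=(acc<<6)|0x36=0x6C36
Completed: cp=U+6C36 (starts at byte 7)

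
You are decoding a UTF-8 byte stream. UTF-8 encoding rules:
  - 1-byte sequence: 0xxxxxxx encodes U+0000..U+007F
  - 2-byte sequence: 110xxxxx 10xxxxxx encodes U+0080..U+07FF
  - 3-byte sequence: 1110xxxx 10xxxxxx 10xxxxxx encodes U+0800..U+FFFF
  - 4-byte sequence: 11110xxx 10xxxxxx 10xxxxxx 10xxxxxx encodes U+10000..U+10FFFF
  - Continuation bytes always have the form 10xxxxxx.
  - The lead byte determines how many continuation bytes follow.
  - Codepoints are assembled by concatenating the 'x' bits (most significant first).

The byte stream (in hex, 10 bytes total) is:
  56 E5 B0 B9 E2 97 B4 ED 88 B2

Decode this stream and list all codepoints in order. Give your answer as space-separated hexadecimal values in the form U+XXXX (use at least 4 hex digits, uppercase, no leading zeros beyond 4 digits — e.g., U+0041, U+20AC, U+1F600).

Byte[0]=56: 1-byte ASCII. cp=U+0056
Byte[1]=E5: 3-byte lead, need 2 cont bytes. acc=0x5
Byte[2]=B0: continuation. acc=(acc<<6)|0x30=0x170
Byte[3]=B9: continuation. acc=(acc<<6)|0x39=0x5C39
Completed: cp=U+5C39 (starts at byte 1)
Byte[4]=E2: 3-byte lead, need 2 cont bytes. acc=0x2
Byte[5]=97: continuation. acc=(acc<<6)|0x17=0x97
Byte[6]=B4: continuation. acc=(acc<<6)|0x34=0x25F4
Completed: cp=U+25F4 (starts at byte 4)
Byte[7]=ED: 3-byte lead, need 2 cont bytes. acc=0xD
Byte[8]=88: continuation. acc=(acc<<6)|0x08=0x348
Byte[9]=B2: continuation. acc=(acc<<6)|0x32=0xD232
Completed: cp=U+D232 (starts at byte 7)

Answer: U+0056 U+5C39 U+25F4 U+D232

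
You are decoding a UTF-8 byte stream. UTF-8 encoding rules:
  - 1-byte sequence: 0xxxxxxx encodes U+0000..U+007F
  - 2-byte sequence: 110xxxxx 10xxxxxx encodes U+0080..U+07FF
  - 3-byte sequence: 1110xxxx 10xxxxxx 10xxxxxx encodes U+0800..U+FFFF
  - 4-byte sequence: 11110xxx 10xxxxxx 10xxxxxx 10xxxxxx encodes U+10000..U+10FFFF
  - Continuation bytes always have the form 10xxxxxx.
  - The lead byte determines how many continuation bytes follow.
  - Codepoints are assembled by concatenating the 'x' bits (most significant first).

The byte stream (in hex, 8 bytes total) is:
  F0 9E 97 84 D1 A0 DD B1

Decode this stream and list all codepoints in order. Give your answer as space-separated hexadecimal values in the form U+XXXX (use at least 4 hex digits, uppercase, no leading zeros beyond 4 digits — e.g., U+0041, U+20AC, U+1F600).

Byte[0]=F0: 4-byte lead, need 3 cont bytes. acc=0x0
Byte[1]=9E: continuation. acc=(acc<<6)|0x1E=0x1E
Byte[2]=97: continuation. acc=(acc<<6)|0x17=0x797
Byte[3]=84: continuation. acc=(acc<<6)|0x04=0x1E5C4
Completed: cp=U+1E5C4 (starts at byte 0)
Byte[4]=D1: 2-byte lead, need 1 cont bytes. acc=0x11
Byte[5]=A0: continuation. acc=(acc<<6)|0x20=0x460
Completed: cp=U+0460 (starts at byte 4)
Byte[6]=DD: 2-byte lead, need 1 cont bytes. acc=0x1D
Byte[7]=B1: continuation. acc=(acc<<6)|0x31=0x771
Completed: cp=U+0771 (starts at byte 6)

Answer: U+1E5C4 U+0460 U+0771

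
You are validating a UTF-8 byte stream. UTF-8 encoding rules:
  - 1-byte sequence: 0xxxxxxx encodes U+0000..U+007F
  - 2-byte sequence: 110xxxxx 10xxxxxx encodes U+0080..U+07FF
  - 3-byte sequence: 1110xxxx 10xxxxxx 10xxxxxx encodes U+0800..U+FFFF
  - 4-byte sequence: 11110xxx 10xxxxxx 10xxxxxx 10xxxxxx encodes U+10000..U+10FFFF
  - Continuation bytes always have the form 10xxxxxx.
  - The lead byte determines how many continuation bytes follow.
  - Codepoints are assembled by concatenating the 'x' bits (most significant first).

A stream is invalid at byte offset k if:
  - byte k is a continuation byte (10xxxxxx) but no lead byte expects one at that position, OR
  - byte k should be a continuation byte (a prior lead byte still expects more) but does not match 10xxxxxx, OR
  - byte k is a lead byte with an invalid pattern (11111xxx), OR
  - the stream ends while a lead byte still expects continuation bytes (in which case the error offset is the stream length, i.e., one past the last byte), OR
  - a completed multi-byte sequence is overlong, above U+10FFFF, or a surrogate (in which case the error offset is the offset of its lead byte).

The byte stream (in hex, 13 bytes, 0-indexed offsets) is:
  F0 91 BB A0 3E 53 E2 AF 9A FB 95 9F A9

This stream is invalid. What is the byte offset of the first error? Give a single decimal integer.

Byte[0]=F0: 4-byte lead, need 3 cont bytes. acc=0x0
Byte[1]=91: continuation. acc=(acc<<6)|0x11=0x11
Byte[2]=BB: continuation. acc=(acc<<6)|0x3B=0x47B
Byte[3]=A0: continuation. acc=(acc<<6)|0x20=0x11EE0
Completed: cp=U+11EE0 (starts at byte 0)
Byte[4]=3E: 1-byte ASCII. cp=U+003E
Byte[5]=53: 1-byte ASCII. cp=U+0053
Byte[6]=E2: 3-byte lead, need 2 cont bytes. acc=0x2
Byte[7]=AF: continuation. acc=(acc<<6)|0x2F=0xAF
Byte[8]=9A: continuation. acc=(acc<<6)|0x1A=0x2BDA
Completed: cp=U+2BDA (starts at byte 6)
Byte[9]=FB: INVALID lead byte (not 0xxx/110x/1110/11110)

Answer: 9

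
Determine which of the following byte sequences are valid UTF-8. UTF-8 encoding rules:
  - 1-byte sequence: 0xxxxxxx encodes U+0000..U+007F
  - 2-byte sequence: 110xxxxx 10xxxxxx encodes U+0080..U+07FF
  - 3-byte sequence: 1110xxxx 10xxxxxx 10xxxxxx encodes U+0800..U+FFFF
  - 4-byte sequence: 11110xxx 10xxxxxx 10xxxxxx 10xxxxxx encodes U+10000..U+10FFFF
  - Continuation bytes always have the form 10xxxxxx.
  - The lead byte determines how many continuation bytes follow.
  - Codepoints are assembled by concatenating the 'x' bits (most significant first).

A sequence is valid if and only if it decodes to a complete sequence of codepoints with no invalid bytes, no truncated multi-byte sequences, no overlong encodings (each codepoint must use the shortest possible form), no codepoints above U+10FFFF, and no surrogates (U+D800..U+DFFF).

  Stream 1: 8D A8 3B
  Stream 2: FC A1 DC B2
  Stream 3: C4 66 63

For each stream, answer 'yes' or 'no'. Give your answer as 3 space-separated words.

Stream 1: error at byte offset 0. INVALID
Stream 2: error at byte offset 0. INVALID
Stream 3: error at byte offset 1. INVALID

Answer: no no no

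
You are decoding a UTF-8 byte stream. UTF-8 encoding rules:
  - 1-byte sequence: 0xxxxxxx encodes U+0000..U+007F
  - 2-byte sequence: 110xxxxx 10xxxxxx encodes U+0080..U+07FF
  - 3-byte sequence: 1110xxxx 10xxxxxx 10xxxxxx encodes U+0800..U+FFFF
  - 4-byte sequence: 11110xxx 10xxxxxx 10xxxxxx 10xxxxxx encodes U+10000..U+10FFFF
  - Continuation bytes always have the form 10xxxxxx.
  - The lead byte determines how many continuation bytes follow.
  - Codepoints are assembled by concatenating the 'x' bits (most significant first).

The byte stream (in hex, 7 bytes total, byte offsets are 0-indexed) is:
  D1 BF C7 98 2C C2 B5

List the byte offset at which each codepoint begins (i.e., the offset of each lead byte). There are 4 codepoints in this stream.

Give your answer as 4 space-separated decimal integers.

Answer: 0 2 4 5

Derivation:
Byte[0]=D1: 2-byte lead, need 1 cont bytes. acc=0x11
Byte[1]=BF: continuation. acc=(acc<<6)|0x3F=0x47F
Completed: cp=U+047F (starts at byte 0)
Byte[2]=C7: 2-byte lead, need 1 cont bytes. acc=0x7
Byte[3]=98: continuation. acc=(acc<<6)|0x18=0x1D8
Completed: cp=U+01D8 (starts at byte 2)
Byte[4]=2C: 1-byte ASCII. cp=U+002C
Byte[5]=C2: 2-byte lead, need 1 cont bytes. acc=0x2
Byte[6]=B5: continuation. acc=(acc<<6)|0x35=0xB5
Completed: cp=U+00B5 (starts at byte 5)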